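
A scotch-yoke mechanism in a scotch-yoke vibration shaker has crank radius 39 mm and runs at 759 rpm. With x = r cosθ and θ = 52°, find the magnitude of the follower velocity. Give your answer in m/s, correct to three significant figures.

ω = 79.48 rad/s (from 759 rpm).
x = r cosθ ⇒ ẋ = −rω sinθ.
|v| = rω|sinθ| = 0.039·79.48·|sin 52°| = 2.4427 m/s.

2.44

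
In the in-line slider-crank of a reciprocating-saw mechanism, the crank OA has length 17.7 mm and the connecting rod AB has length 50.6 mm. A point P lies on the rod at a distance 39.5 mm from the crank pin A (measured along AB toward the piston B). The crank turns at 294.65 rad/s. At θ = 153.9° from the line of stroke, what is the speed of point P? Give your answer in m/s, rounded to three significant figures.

2.01

ω = 294.6 rad/s.  Crank-pin speed |V_A| = rω = 5.2153 m/s, perpendicular to OA.
Rod angle: sinφ = −(r/L) sinθ ⇒ φ = -8.853°; ω_rod = −rω cosθ/√(L²−r²sin²θ) = +93.675 rad/s.
V_P = V_A + ω_rod × AP, with AP = 0.0395 m along the rod.
Components: V_Px = −rω sinθ − a·ω_rod·sinφ = -1.725 m/s;  V_Py = rω cosθ + a·ω_rod·cosφ = -1.0274 m/s.
|V_P| = √(V_Px² + V_Py²) = 2.0078 m/s.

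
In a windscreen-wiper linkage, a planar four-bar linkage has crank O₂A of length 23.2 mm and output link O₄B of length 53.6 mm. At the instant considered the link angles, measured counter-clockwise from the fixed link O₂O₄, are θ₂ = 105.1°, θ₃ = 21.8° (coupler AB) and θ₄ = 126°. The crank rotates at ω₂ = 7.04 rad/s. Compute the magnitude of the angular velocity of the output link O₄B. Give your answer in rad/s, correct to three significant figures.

3.12

ω₂ = 7.04 rad/s
Differentiating the loop-closure r₂e^{iθ₂}+r₃e^{iθ₃}=r₁+r₄e^{iθ₄} gives r₂ω₂e^{iθ₂}+r₃ω₃e^{iθ₃}=r₄ω₄e^{iθ₄}.
Eliminating the other unknown: ω₄ = r₂ω₂ sin(θ₂−θ₃) / [r₄ sin(θ₄−θ₃)].
Numerator sine = +0.99317; denominator sine = +0.96945.
Result = 0.0232·7.04·(+0.99317) / (0.0536·(+0.96945)) = +3.1217 rad/s; magnitude 3.1217 rad/s.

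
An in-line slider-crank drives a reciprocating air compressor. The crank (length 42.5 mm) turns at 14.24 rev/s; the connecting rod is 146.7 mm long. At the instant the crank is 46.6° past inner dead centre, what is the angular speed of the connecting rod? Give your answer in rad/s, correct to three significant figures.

ω = 89.47 rad/s (converted from 14.24 rev/s).
The rod makes angle φ with the slider axis where L sinφ = r sinθ; differentiating, L cosφ·φ̇ = r ω cosθ.
L cosφ = √(L² − r² sin²θ) = 0.14341 m.
|ω_rod| = r ω |cosθ| / √(L² − r² sin²θ) = 0.0425·89.47·0.68709/0.14341 = 18.218 rad/s.

18.2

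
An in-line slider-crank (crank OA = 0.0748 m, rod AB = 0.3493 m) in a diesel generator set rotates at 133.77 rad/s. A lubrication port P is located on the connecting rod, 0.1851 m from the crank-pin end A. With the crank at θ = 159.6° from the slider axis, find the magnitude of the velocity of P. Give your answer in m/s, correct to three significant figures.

ω = 133.8 rad/s.  Crank-pin speed |V_A| = rω = 10.006 m/s, perpendicular to OA.
Rod angle: sinφ = −(r/L) sinθ ⇒ φ = -4.281°; ω_rod = −rω cosθ/√(L²−r²sin²θ) = +26.924 rad/s.
V_P = V_A + ω_rod × AP, with AP = 0.1851 m along the rod.
Components: V_Px = −rω sinθ − a·ω_rod·sinφ = -3.1158 m/s;  V_Py = rω cosθ + a·ω_rod·cosφ = -4.4086 m/s.
|V_P| = √(V_Px² + V_Py²) = 5.3986 m/s.

5.40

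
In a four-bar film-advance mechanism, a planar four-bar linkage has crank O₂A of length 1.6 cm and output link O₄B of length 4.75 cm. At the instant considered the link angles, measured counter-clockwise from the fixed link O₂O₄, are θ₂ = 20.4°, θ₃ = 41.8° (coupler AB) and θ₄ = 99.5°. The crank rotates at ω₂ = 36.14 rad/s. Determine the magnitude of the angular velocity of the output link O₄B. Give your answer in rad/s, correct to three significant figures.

ω₂ = 36.14 rad/s
Differentiating the loop-closure r₂e^{iθ₂}+r₃e^{iθ₃}=r₁+r₄e^{iθ₄} gives r₂ω₂e^{iθ₂}+r₃ω₃e^{iθ₃}=r₄ω₄e^{iθ₄}.
Eliminating the other unknown: ω₄ = r₂ω₂ sin(θ₂−θ₃) / [r₄ sin(θ₄−θ₃)].
Numerator sine = -0.36488; denominator sine = +0.84526.
Result = 0.016·36.14·(-0.36488) / (0.0475·(+0.84526)) = -5.255 rad/s; magnitude 5.255 rad/s.

5.25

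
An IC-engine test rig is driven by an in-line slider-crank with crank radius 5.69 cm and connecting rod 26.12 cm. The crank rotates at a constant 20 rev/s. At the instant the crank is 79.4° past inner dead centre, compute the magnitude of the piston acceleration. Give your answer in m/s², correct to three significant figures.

ω = 2π·20 = 125.7 rad/s
x(θ) = r cosθ + √(L² − r² sin²θ); with ω constant, a = ω²·d²x/dθ².
d²x/dθ² = −r cosθ − r²(cos2θ)/√u − r⁴ sin²2θ/(4u^{3/2}),  u = L² − r² sin²θ = 0.0650974 m².
Substituting r = 0.0569 m, L = 0.2612 m, θ = 79.4°: d²x/dθ² = +0.0013432 m.
a = ω²·d²x/dθ² = (125.7)²·(+0.0013432) = +21.211 m/s²;  |a| = 21.211 m/s².

21.2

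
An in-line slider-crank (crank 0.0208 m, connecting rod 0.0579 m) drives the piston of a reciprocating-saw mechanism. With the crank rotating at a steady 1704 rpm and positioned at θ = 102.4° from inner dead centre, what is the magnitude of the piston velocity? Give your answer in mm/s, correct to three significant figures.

ω = 2π·1704/60 = 178.4 rad/s
For an in-line slider-crank, x = r cosθ + √(L² − r² sin²θ), so v = −rω sinθ·[1 + r cosθ/√(L² − r² sin²θ)].
With r = 0.0208 m, L = 0.0579 m, θ = 102.4°: √(L² − r² sin²θ) = 0.054219 m.
v = −0.0208·178.4·0.97667·[1 + 0.0208·-0.21474/0.054219] = -3.3264 m/s.
|v| = 3.3264 m/s = 3326.4 mm/s.

3330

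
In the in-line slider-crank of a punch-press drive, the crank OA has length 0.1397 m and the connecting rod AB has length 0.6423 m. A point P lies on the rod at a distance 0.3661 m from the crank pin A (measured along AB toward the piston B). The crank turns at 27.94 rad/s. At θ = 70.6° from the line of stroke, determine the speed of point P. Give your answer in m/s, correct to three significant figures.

ω = 27.94 rad/s.  Crank-pin speed |V_A| = rω = 3.9032 m/s, perpendicular to OA.
Rod angle: sinφ = −(r/L) sinθ ⇒ φ = -11.838°; ω_rod = −rω cosθ/√(L²−r²sin²θ) = -2.0624 rad/s.
V_P = V_A + ω_rod × AP, with AP = 0.3661 m along the rod.
Components: V_Px = −rω sinθ − a·ω_rod·sinφ = -3.8365 m/s;  V_Py = rω cosθ + a·ω_rod·cosφ = +0.55752 m/s.
|V_P| = √(V_Px² + V_Py²) = 3.8768 m/s.

3.88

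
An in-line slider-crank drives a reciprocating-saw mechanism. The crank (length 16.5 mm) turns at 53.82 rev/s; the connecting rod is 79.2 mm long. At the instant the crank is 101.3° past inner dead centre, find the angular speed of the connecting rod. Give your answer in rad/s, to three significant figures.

ω = 338.2 rad/s (converted from 53.82 rev/s).
The rod makes angle φ with the slider axis where L sinφ = r sinθ; differentiating, L cosφ·φ̇ = r ω cosθ.
L cosφ = √(L² − r² sin²θ) = 0.07753 m.
|ω_rod| = r ω |cosθ| / √(L² − r² sin²θ) = 0.0165·338.2·0.19595/0.07753 = 14.102 rad/s.

14.1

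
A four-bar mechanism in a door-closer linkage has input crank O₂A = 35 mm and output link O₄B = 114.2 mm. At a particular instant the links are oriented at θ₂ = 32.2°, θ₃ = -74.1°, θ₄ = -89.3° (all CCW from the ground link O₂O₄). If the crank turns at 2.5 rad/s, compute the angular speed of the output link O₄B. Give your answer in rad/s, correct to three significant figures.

2.80

ω₂ = 2.5 rad/s
Differentiating the loop-closure r₂e^{iθ₂}+r₃e^{iθ₃}=r₁+r₄e^{iθ₄} gives r₂ω₂e^{iθ₂}+r₃ω₃e^{iθ₃}=r₄ω₄e^{iθ₄}.
Eliminating the other unknown: ω₄ = r₂ω₂ sin(θ₂−θ₃) / [r₄ sin(θ₄−θ₃)].
Numerator sine = +0.95981; denominator sine = -0.26219.
Result = 0.035·2.5·(+0.95981) / (0.1142·(-0.26219)) = -2.8049 rad/s; magnitude 2.8049 rad/s.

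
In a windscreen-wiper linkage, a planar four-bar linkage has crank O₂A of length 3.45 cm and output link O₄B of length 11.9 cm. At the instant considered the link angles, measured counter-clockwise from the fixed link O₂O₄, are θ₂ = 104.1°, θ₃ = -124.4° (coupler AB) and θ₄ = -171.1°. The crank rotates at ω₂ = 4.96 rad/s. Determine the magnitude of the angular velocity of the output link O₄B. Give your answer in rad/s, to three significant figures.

1.48

ω₂ = 4.96 rad/s
Differentiating the loop-closure r₂e^{iθ₂}+r₃e^{iθ₃}=r₁+r₄e^{iθ₄} gives r₂ω₂e^{iθ₂}+r₃ω₃e^{iθ₃}=r₄ω₄e^{iθ₄}.
Eliminating the other unknown: ω₄ = r₂ω₂ sin(θ₂−θ₃) / [r₄ sin(θ₄−θ₃)].
Numerator sine = -0.74896; denominator sine = -0.72777.
Result = 0.0345·4.96·(-0.74896) / (0.119·(-0.72777)) = +1.4798 rad/s; magnitude 1.4798 rad/s.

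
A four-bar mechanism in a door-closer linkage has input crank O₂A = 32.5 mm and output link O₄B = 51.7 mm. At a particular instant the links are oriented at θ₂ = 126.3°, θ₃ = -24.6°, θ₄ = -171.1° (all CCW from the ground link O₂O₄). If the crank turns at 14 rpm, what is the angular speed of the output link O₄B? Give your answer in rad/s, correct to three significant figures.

ω₂ = 1.466 rad/s (from 14 rpm).
Differentiating the loop-closure r₂e^{iθ₂}+r₃e^{iθ₃}=r₁+r₄e^{iθ₄} gives r₂ω₂e^{iθ₂}+r₃ω₃e^{iθ₃}=r₄ω₄e^{iθ₄}.
Eliminating the other unknown: ω₄ = r₂ω₂ sin(θ₂−θ₃) / [r₄ sin(θ₄−θ₃)].
Numerator sine = +0.48634; denominator sine = -0.55194.
Result = 0.0325·1.466·(+0.48634) / (0.0517·(-0.55194)) = -0.81207 rad/s; magnitude 0.81207 rad/s.

0.812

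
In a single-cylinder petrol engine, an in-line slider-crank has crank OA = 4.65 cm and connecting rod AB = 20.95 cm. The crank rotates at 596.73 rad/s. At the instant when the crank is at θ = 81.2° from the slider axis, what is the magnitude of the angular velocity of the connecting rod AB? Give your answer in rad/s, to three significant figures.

20.8

ω = 596.7 rad/s
The rod makes angle φ with the slider axis where L sinφ = r sinθ; differentiating, L cosφ·φ̇ = r ω cosθ.
L cosφ = √(L² − r² sin²θ) = 0.2044 m.
|ω_rod| = r ω |cosθ| / √(L² − r² sin²θ) = 0.0465·596.7·0.15299/0.2044 = 20.768 rad/s.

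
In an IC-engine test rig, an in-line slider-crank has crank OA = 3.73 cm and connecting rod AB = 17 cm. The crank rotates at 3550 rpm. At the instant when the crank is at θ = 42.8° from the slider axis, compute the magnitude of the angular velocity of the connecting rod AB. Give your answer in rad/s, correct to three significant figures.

60.5

ω = 371.8 rad/s (converted from 3550 rpm).
The rod makes angle φ with the slider axis where L sinφ = r sinθ; differentiating, L cosφ·φ̇ = r ω cosθ.
L cosφ = √(L² − r² sin²θ) = 0.1681 m.
|ω_rod| = r ω |cosθ| / √(L² − r² sin²θ) = 0.0373·371.8·0.73373/0.1681 = 60.525 rad/s.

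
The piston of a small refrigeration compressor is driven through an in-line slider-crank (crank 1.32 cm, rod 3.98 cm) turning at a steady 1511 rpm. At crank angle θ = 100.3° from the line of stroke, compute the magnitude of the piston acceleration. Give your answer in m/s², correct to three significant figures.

167

ω = 2π·1511/60 = 158.2 rad/s
x(θ) = r cosθ + √(L² − r² sin²θ); with ω constant, a = ω²·d²x/dθ².
d²x/dθ² = −r cosθ − r²(cos2θ)/√u − r⁴ sin²2θ/(4u^{3/2}),  u = L² − r² sin²θ = 0.00141537 m².
Substituting r = 0.0132 m, L = 0.0398 m, θ = 100.3°: d²x/dθ² = +0.0066778 m.
a = ω²·d²x/dθ² = (158.2)²·(+0.0066778) = +167.19 m/s²;  |a| = 167.19 m/s².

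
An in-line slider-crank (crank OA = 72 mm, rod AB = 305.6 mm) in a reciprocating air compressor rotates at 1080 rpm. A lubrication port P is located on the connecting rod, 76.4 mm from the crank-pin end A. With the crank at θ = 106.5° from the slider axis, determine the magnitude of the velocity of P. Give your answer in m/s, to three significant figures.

ω = 113.1 rad/s.  Crank-pin speed |V_A| = rω = 8.143 m/s, perpendicular to OA.
Rod angle: sinφ = −(r/L) sinθ ⇒ φ = -13.056°; ω_rod = −rω cosθ/√(L²−r²sin²θ) = +7.7687 rad/s.
V_P = V_A + ω_rod × AP, with AP = 0.0764 m along the rod.
Components: V_Px = −rω sinθ − a·ω_rod·sinφ = -7.6736 m/s;  V_Py = rω cosθ + a·ω_rod·cosφ = -1.7346 m/s.
|V_P| = √(V_Px² + V_Py²) = 7.8672 m/s.

7.87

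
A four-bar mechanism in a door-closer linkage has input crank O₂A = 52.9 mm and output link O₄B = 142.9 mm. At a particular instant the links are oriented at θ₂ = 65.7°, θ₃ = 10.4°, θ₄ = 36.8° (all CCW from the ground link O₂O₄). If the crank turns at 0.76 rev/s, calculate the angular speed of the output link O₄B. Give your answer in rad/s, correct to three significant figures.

ω₂ = 4.775 rad/s (from 0.76 rev/s).
Differentiating the loop-closure r₂e^{iθ₂}+r₃e^{iθ₃}=r₁+r₄e^{iθ₄} gives r₂ω₂e^{iθ₂}+r₃ω₃e^{iθ₃}=r₄ω₄e^{iθ₄}.
Eliminating the other unknown: ω₄ = r₂ω₂ sin(θ₂−θ₃) / [r₄ sin(θ₄−θ₃)].
Numerator sine = +0.82214; denominator sine = +0.44464.
Result = 0.0529·4.775·(+0.82214) / (0.1429·(+0.44464)) = +3.2686 rad/s; magnitude 3.2686 rad/s.

3.27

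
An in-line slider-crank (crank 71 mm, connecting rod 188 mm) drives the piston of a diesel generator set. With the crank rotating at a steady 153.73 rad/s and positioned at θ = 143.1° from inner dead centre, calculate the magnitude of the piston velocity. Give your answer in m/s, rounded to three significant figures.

4.52

ω = 153.7 rad/s
For an in-line slider-crank, x = r cosθ + √(L² − r² sin²θ), so v = −rω sinθ·[1 + r cosθ/√(L² − r² sin²θ)].
With r = 0.071 m, L = 0.188 m, θ = 143.1°: √(L² − r² sin²θ) = 0.1831 m.
v = −0.071·153.7·0.60042·[1 + 0.071·-0.79968/0.1831] = -4.5213 m/s.
|v| = 4.5213 m/s.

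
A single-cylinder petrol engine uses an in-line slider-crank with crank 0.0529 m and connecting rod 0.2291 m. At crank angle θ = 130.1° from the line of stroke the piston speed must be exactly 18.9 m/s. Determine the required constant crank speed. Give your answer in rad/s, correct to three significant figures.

For an in-line slider-crank, |v_piston| = rω|sinθ|·[1 + r cosθ/√(L² − r² sin²θ)].
With r = 0.0529 m, L = 0.2291 m, θ = 130.1°: the bracketed kinematic factor |dx/dθ| = 0.03435 m.
ω = v/|dx/dθ| = 18.9/0.03435 = 550.22 rad/s.

550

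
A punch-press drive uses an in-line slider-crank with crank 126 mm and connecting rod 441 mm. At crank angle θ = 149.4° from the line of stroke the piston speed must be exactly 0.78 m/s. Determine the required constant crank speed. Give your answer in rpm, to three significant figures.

For an in-line slider-crank, |v_piston| = rω|sinθ|·[1 + r cosθ/√(L² − r² sin²θ)].
With r = 0.126 m, L = 0.441 m, θ = 149.4°: the bracketed kinematic factor |dx/dθ| = 0.048196 m.
ω = v/|dx/dθ| = 0.78/0.048196 = 16.184 rad/s.
N = 60ω/(2π) = 154.54 rpm.

155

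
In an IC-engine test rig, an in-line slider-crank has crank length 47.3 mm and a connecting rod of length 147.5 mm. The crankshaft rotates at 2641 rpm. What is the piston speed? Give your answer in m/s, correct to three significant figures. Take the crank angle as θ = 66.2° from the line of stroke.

ω = 2π·2641/60 = 276.6 rad/s
For an in-line slider-crank, x = r cosθ + √(L² − r² sin²θ), so v = −rω sinθ·[1 + r cosθ/√(L² − r² sin²θ)].
With r = 0.0473 m, L = 0.1475 m, θ = 66.2°: √(L² − r² sin²θ) = 0.14101 m.
v = −0.0473·276.6·0.91496·[1 + 0.0473·0.40355/0.14101] = -13.589 m/s.
|v| = 13.589 m/s.

13.6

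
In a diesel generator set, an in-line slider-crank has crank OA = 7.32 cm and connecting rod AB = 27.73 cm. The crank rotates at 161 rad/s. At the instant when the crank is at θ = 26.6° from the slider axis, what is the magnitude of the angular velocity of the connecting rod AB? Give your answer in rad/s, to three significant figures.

38.3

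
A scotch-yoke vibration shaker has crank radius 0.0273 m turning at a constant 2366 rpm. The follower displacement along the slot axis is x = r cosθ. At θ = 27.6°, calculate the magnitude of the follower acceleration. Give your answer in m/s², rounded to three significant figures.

ω = 247.8 rad/s (from 2366 rpm).
x = r cosθ ⇒ ẍ = −rω² cosθ (ω constant).
|a| = rω²|cosθ| = 0.0273·(247.8)²·|cos 27.6°| = 1485.2 m/s².

1490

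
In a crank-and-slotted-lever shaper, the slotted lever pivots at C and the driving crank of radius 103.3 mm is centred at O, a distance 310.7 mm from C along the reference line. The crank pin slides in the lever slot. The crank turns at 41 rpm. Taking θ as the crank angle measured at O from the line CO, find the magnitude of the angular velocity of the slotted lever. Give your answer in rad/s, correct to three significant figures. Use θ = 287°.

0.684

ω = 4.294 rad/s (from 41 rpm).
Crank pin A relative to C: A = (d + r cosθ, r sinθ); lever angle φ = atan2(r sinθ, d + r cosθ).
Differentiating tanφ: φ̇ = rω(d cosθ + r)/(d² + r² + 2dr cosθ).
d² + r² + 2dr cosθ = |CA|² = 0.125973 m²;  d cosθ + r = +0.19414 m.
|ω_lever| = |0.1033·4.294·+0.19414| / 0.125973 = 0.68352 rad/s.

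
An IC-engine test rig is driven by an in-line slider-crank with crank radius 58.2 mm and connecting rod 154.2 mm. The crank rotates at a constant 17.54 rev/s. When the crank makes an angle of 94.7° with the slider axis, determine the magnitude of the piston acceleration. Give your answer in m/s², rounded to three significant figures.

342

ω = 2π·17.5 = 110.2 rad/s
x(θ) = r cosθ + √(L² − r² sin²θ); with ω constant, a = ω²·d²x/dθ².
d²x/dθ² = −r cosθ − r²(cos2θ)/√u − r⁴ sin²2θ/(4u^{3/2}),  u = L² − r² sin²θ = 0.0204131 m².
Substituting r = 0.0582 m, L = 0.1542 m, θ = 94.7°: d²x/dθ² = +0.028132 m.
a = ω²·d²x/dθ² = (110.2)²·(+0.028132) = +341.68 m/s²;  |a| = 341.68 m/s².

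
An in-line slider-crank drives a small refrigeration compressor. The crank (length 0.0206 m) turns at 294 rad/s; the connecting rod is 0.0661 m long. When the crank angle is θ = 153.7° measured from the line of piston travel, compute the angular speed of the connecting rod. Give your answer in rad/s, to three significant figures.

ω = 294 rad/s
The rod makes angle φ with the slider axis where L sinφ = r sinθ; differentiating, L cosφ·φ̇ = r ω cosθ.
L cosφ = √(L² − r² sin²θ) = 0.065467 m.
|ω_rod| = r ω |cosθ| / √(L² − r² sin²θ) = 0.0206·294·0.89649/0.065467 = 82.935 rad/s.

82.9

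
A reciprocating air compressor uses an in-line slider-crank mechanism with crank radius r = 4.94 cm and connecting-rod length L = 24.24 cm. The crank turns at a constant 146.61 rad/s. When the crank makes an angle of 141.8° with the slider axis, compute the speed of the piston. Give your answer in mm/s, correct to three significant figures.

3760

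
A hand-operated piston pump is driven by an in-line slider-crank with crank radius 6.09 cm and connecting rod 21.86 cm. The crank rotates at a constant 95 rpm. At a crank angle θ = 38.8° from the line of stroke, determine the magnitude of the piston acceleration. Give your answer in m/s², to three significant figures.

ω = 2π·95/60 = 9.948 rad/s
x(θ) = r cosθ + √(L² − r² sin²θ); with ω constant, a = ω²·d²x/dθ².
d²x/dθ² = −r cosθ − r²(cos2θ)/√u − r⁴ sin²2θ/(4u^{3/2}),  u = L² − r² sin²θ = 0.0463298 m².
Substituting r = 0.0609 m, L = 0.2186 m, θ = 38.8°: d²x/dθ² = -0.051491 m.
a = ω²·d²x/dθ² = (9.948)²·(-0.051491) = -5.096 m/s²;  |a| = 5.096 m/s².

5.10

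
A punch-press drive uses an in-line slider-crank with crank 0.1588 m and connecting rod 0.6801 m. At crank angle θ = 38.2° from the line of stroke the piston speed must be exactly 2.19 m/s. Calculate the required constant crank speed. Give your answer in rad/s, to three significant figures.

18.8

For an in-line slider-crank, |v_piston| = rω|sinθ|·[1 + r cosθ/√(L² − r² sin²θ)].
With r = 0.1588 m, L = 0.6801 m, θ = 38.2°: the bracketed kinematic factor |dx/dθ| = 0.11641 m.
ω = v/|dx/dθ| = 2.19/0.11641 = 18.812 rad/s.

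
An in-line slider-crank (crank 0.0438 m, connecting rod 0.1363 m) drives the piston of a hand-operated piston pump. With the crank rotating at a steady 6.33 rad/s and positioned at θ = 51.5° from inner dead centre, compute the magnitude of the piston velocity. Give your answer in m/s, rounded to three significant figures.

ω = 6.33 rad/s
For an in-line slider-crank, x = r cosθ + √(L² − r² sin²θ), so v = −rω sinθ·[1 + r cosθ/√(L² − r² sin²θ)].
With r = 0.0438 m, L = 0.1363 m, θ = 51.5°: √(L² − r² sin²θ) = 0.13192 m.
v = −0.0438·6.33·0.78261·[1 + 0.0438·0.62251/0.13192] = -0.26183 m/s.
|v| = 0.26183 m/s.

0.262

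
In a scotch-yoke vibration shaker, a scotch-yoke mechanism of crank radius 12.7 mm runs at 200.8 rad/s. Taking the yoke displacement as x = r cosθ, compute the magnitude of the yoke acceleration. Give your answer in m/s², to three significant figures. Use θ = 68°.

192

ω = 200.8 rad/s
x = r cosθ ⇒ ẍ = −rω² cosθ (ω constant).
|a| = rω²|cosθ| = 0.0127·(200.8)²·|cos 68°| = 191.83 m/s².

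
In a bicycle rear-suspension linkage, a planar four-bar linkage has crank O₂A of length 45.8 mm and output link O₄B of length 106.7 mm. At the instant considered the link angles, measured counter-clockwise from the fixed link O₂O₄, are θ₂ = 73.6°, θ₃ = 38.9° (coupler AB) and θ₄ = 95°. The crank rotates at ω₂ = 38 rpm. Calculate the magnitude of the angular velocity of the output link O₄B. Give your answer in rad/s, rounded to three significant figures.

1.17

ω₂ = 3.979 rad/s (from 38 rpm).
Differentiating the loop-closure r₂e^{iθ₂}+r₃e^{iθ₃}=r₁+r₄e^{iθ₄} gives r₂ω₂e^{iθ₂}+r₃ω₃e^{iθ₃}=r₄ω₄e^{iθ₄}.
Eliminating the other unknown: ω₄ = r₂ω₂ sin(θ₂−θ₃) / [r₄ sin(θ₄−θ₃)].
Numerator sine = +0.56928; denominator sine = +0.83001.
Result = 0.0458·3.979·(+0.56928) / (0.1067·(+0.83001)) = +1.1715 rad/s; magnitude 1.1715 rad/s.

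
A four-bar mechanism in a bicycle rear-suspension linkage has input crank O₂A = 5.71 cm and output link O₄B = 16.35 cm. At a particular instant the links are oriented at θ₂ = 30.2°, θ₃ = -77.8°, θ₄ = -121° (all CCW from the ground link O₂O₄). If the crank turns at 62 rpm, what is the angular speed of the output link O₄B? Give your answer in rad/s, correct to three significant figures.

3.15

ω₂ = 6.493 rad/s (from 62 rpm).
Differentiating the loop-closure r₂e^{iθ₂}+r₃e^{iθ₃}=r₁+r₄e^{iθ₄} gives r₂ω₂e^{iθ₂}+r₃ω₃e^{iθ₃}=r₄ω₄e^{iθ₄}.
Eliminating the other unknown: ω₄ = r₂ω₂ sin(θ₂−θ₃) / [r₄ sin(θ₄−θ₃)].
Numerator sine = +0.95106; denominator sine = -0.68455.
Result = 0.0571·6.493·(+0.95106) / (0.1635·(-0.68455)) = -3.1502 rad/s; magnitude 3.1502 rad/s.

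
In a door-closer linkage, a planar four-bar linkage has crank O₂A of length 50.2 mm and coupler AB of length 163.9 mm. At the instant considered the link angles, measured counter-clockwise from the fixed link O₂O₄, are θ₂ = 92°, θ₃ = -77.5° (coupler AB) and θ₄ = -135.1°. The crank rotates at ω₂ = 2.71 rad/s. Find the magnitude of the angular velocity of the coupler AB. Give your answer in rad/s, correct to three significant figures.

ω₂ = 2.71 rad/s
Differentiating the loop-closure r₂e^{iθ₂}+r₃e^{iθ₃}=r₁+r₄e^{iθ₄} gives r₂ω₂e^{iθ₂}+r₃ω₃e^{iθ₃}=r₄ω₄e^{iθ₄}.
Eliminating the other unknown: ω₃ = r₂ω₂ sin(θ₄−θ₂) / [r₃ sin(θ₃−θ₄)].
Numerator sine = +0.73254; denominator sine = +0.84433.
Result = 0.0502·2.71·(+0.73254) / (0.1639·(+0.84433)) = +0.72014 rad/s; magnitude 0.72014 rad/s.

0.720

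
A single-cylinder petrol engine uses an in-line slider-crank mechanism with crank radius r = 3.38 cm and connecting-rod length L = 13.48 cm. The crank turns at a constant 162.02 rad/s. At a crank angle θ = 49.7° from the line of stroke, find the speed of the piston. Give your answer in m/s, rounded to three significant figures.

4.87

ω = 162 rad/s
For an in-line slider-crank, x = r cosθ + √(L² − r² sin²θ), so v = −rω sinθ·[1 + r cosθ/√(L² − r² sin²θ)].
With r = 0.0338 m, L = 0.1348 m, θ = 49.7°: √(L² − r² sin²θ) = 0.13231 m.
v = −0.0338·162·0.76267·[1 + 0.0338·0.64679/0.13231] = -4.8667 m/s.
|v| = 4.8667 m/s.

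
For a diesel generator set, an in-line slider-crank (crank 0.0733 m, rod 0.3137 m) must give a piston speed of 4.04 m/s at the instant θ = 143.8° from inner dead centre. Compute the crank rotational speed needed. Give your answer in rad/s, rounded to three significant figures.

115

For an in-line slider-crank, |v_piston| = rω|sinθ|·[1 + r cosθ/√(L² − r² sin²θ)].
With r = 0.0733 m, L = 0.3137 m, θ = 143.8°: the bracketed kinematic factor |dx/dθ| = 0.03505 m.
ω = v/|dx/dθ| = 4.04/0.03505 = 115.27 rad/s.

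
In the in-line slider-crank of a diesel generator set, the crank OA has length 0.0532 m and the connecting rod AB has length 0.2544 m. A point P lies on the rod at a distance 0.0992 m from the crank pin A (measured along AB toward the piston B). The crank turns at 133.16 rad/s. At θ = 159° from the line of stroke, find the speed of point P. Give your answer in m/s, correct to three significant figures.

4.67

ω = 133.2 rad/s.  Crank-pin speed |V_A| = rω = 7.0841 m/s, perpendicular to OA.
Rod angle: sinφ = −(r/L) sinθ ⇒ φ = -4.298°; ω_rod = −rω cosθ/√(L²−r²sin²θ) = +26.07 rad/s.
V_P = V_A + ω_rod × AP, with AP = 0.0992 m along the rod.
Components: V_Px = −rω sinθ − a·ω_rod·sinφ = -2.3449 m/s;  V_Py = rω cosθ + a·ω_rod·cosφ = -4.0347 m/s.
|V_P| = √(V_Px² + V_Py²) = 4.6666 m/s.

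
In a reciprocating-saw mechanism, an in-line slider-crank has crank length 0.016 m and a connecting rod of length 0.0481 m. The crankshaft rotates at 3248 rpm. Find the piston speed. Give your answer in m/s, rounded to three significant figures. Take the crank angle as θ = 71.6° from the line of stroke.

5.74

ω = 2π·3248/60 = 340.1 rad/s
For an in-line slider-crank, x = r cosθ + √(L² − r² sin²θ), so v = −rω sinθ·[1 + r cosθ/√(L² − r² sin²θ)].
With r = 0.016 m, L = 0.0481 m, θ = 71.6°: √(L² − r² sin²θ) = 0.045641 m.
v = −0.016·340.1·0.94888·[1 + 0.016·0.31565/0.045641] = -5.7353 m/s.
|v| = 5.7353 m/s.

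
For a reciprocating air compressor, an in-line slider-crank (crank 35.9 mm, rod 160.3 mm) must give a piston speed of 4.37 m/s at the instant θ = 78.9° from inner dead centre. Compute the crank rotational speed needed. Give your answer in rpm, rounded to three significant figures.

For an in-line slider-crank, |v_piston| = rω|sinθ|·[1 + r cosθ/√(L² − r² sin²θ)].
With r = 0.0359 m, L = 0.1603 m, θ = 78.9°: the bracketed kinematic factor |dx/dθ| = 0.036785 m.
ω = v/|dx/dθ| = 4.37/0.036785 = 118.8 rad/s.
N = 60ω/(2π) = 1134.4 rpm.

1130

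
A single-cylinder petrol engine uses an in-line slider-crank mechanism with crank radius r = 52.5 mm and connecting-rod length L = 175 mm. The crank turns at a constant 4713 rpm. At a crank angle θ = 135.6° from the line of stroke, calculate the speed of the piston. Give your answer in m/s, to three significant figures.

14.2

ω = 2π·4713/60 = 493.5 rad/s
For an in-line slider-crank, x = r cosθ + √(L² − r² sin²θ), so v = −rω sinθ·[1 + r cosθ/√(L² − r² sin²θ)].
With r = 0.0525 m, L = 0.175 m, θ = 135.6°: √(L² − r² sin²θ) = 0.1711 m.
v = −0.0525·493.5·0.69966·[1 + 0.0525·-0.71447/0.1711] = -14.155 m/s.
|v| = 14.155 m/s.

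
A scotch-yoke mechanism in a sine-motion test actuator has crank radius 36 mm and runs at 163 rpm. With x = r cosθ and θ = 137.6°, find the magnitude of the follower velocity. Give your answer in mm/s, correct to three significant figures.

414

ω = 17.07 rad/s (from 163 rpm).
x = r cosθ ⇒ ẋ = −rω sinθ.
|v| = rω|sinθ| = 0.036·17.07·|sin 137.6°| = 0.41436 m/s = 414.36 mm/s.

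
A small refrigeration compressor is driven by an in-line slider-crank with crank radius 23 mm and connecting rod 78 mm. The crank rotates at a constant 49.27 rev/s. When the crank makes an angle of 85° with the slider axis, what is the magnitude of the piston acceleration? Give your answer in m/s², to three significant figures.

477

ω = 2π·49.3 = 309.6 rad/s
x(θ) = r cosθ + √(L² − r² sin²θ); with ω constant, a = ω²·d²x/dθ².
d²x/dθ² = −r cosθ − r²(cos2θ)/√u − r⁴ sin²2θ/(4u^{3/2}),  u = L² − r² sin²θ = 0.00555902 m².
Substituting r = 0.023 m, L = 0.078 m, θ = 85°: d²x/dθ² = +0.0049776 m.
a = ω²·d²x/dθ² = (309.6)²·(+0.0049776) = +477.03 m/s²;  |a| = 477.03 m/s².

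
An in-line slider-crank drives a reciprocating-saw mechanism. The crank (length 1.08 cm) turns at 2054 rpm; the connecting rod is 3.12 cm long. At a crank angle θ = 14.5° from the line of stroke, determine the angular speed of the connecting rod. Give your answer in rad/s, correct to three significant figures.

72.4

ω = 215.1 rad/s (converted from 2054 rpm).
The rod makes angle φ with the slider axis where L sinφ = r sinθ; differentiating, L cosφ·φ̇ = r ω cosθ.
L cosφ = √(L² − r² sin²θ) = 0.031083 m.
|ω_rod| = r ω |cosθ| / √(L² − r² sin²θ) = 0.0108·215.1·0.96815/0.031083 = 72.356 rad/s.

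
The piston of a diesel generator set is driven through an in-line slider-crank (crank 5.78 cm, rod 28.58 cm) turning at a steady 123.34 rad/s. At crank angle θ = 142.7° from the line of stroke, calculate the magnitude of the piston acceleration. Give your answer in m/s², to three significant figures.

650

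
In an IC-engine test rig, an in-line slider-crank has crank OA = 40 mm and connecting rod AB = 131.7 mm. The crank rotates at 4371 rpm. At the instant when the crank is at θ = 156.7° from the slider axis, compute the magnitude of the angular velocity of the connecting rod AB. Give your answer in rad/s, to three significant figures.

129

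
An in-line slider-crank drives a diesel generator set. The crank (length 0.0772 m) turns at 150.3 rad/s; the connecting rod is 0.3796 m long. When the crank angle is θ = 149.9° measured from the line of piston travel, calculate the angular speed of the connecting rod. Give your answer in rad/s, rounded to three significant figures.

ω = 150.3 rad/s
The rod makes angle φ with the slider axis where L sinφ = r sinθ; differentiating, L cosφ·φ̇ = r ω cosθ.
L cosφ = √(L² − r² sin²θ) = 0.37762 m.
|ω_rod| = r ω |cosθ| / √(L² − r² sin²θ) = 0.0772·150.3·0.86515/0.37762 = 26.584 rad/s.

26.6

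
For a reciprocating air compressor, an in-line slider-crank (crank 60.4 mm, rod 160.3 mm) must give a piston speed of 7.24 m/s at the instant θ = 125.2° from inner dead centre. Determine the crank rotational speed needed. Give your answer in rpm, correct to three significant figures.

1820

For an in-line slider-crank, |v_piston| = rω|sinθ|·[1 + r cosθ/√(L² − r² sin²θ)].
With r = 0.0604 m, L = 0.1603 m, θ = 125.2°: the bracketed kinematic factor |dx/dθ| = 0.038088 m.
ω = v/|dx/dθ| = 7.24/0.038088 = 190.08 rad/s.
N = 60ω/(2π) = 1815.2 rpm.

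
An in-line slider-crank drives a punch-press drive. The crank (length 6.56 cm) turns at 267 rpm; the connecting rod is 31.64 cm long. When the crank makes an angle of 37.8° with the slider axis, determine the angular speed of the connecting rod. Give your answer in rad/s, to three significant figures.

4.62

ω = 27.96 rad/s (converted from 267 rpm).
The rod makes angle φ with the slider axis where L sinφ = r sinθ; differentiating, L cosφ·φ̇ = r ω cosθ.
L cosφ = √(L² − r² sin²θ) = 0.31383 m.
|ω_rod| = r ω |cosθ| / √(L² − r² sin²θ) = 0.0656·27.96·0.79016/0.31383 = 4.618 rad/s.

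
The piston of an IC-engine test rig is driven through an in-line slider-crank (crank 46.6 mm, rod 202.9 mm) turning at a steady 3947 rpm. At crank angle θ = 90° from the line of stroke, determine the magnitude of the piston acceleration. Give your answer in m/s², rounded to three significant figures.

1880

ω = 2π·3947/60 = 413.3 rad/s
x(θ) = r cosθ + √(L² − r² sin²θ); with ω constant, a = ω²·d²x/dθ².
d²x/dθ² = −r cosθ − r²(cos2θ)/√u − r⁴ sin²2θ/(4u^{3/2}),  u = L² − r² sin²θ = 0.0389968 m².
Substituting r = 0.0466 m, L = 0.2029 m, θ = 90°: d²x/dθ² = +0.010997 m.
a = ω²·d²x/dθ² = (413.3)²·(+0.010997) = +1878.7 m/s²;  |a| = 1878.7 m/s².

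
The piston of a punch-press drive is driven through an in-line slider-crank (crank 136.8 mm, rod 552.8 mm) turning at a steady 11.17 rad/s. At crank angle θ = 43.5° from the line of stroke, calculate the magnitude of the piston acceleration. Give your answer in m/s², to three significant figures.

12.7

ω = 11.17 rad/s
x(θ) = r cosθ + √(L² − r² sin²θ); with ω constant, a = ω²·d²x/dθ².
d²x/dθ² = −r cosθ − r²(cos2θ)/√u − r⁴ sin²2θ/(4u^{3/2}),  u = L² − r² sin²θ = 0.29672 m².
Substituting r = 0.1368 m, L = 0.5528 m, θ = 43.5°: d²x/dθ² = -0.10157 m.
a = ω²·d²x/dθ² = (11.17)²·(-0.10157) = -12.673 m/s²;  |a| = 12.673 m/s².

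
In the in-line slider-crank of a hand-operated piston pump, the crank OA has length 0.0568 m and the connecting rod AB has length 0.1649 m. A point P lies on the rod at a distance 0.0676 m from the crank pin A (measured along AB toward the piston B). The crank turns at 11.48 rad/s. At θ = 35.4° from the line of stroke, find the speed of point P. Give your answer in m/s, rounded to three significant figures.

ω = 11.48 rad/s.  Crank-pin speed |V_A| = rω = 0.65206 m/s, perpendicular to OA.
Rod angle: sinφ = −(r/L) sinθ ⇒ φ = -11.510°; ω_rod = −rω cosθ/√(L²−r²sin²θ) = -3.2894 rad/s.
V_P = V_A + ω_rod × AP, with AP = 0.0676 m along the rod.
Components: V_Px = −rω sinθ − a·ω_rod·sinφ = -0.4221 m/s;  V_Py = rω cosθ + a·ω_rod·cosφ = +0.31362 m/s.
|V_P| = √(V_Px² + V_Py²) = 0.52586 m/s.

0.526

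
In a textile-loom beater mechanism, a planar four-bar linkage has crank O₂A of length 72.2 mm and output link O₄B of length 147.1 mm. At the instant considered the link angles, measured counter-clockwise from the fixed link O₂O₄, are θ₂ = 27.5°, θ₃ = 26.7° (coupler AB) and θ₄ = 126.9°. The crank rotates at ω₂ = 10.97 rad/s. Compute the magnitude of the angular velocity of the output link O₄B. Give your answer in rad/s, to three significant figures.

0.0764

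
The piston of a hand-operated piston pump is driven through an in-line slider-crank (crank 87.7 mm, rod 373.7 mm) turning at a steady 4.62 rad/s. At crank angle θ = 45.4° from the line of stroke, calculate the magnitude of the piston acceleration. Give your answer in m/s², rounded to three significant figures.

1.31

ω = 4.62 rad/s
x(θ) = r cosθ + √(L² − r² sin²θ); with ω constant, a = ω²·d²x/dθ².
d²x/dθ² = −r cosθ − r²(cos2θ)/√u − r⁴ sin²2θ/(4u^{3/2}),  u = L² − r² sin²θ = 0.135752 m².
Substituting r = 0.0877 m, L = 0.3737 m, θ = 45.4°: d²x/dθ² = -0.061583 m.
a = ω²·d²x/dθ² = (4.62)²·(-0.061583) = -1.3145 m/s²;  |a| = 1.3145 m/s².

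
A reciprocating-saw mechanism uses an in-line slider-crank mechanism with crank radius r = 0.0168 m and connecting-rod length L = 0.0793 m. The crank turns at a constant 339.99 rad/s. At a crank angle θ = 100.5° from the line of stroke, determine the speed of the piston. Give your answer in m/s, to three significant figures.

ω = 340 rad/s
For an in-line slider-crank, x = r cosθ + √(L² − r² sin²θ), so v = −rω sinθ·[1 + r cosθ/√(L² − r² sin²θ)].
With r = 0.0168 m, L = 0.0793 m, θ = 100.5°: √(L² − r² sin²θ) = 0.07756 m.
v = −0.0168·340·0.98325·[1 + 0.0168·-0.18224/0.07756] = -5.3945 m/s.
|v| = 5.3945 m/s.

5.39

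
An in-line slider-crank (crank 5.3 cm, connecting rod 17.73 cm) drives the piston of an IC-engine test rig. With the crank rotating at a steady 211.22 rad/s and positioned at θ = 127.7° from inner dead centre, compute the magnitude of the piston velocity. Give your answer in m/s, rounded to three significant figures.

ω = 211.2 rad/s
For an in-line slider-crank, x = r cosθ + √(L² − r² sin²θ), so v = −rω sinθ·[1 + r cosθ/√(L² − r² sin²θ)].
With r = 0.053 m, L = 0.1773 m, θ = 127.7°: √(L² − r² sin²θ) = 0.17227 m.
v = −0.053·211.2·0.79122·[1 + 0.053·-0.61153/0.17227] = -7.191 m/s.
|v| = 7.191 m/s.

7.19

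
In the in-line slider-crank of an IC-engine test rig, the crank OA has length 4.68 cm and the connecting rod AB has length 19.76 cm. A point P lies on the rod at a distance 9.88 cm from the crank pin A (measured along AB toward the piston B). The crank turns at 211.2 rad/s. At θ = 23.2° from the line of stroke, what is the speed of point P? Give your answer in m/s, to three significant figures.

ω = 211.2 rad/s.  Crank-pin speed |V_A| = rω = 9.8842 m/s, perpendicular to OA.
Rod angle: sinφ = −(r/L) sinθ ⇒ φ = -5.354°; ω_rod = −rω cosθ/√(L²−r²sin²θ) = -46.178 rad/s.
V_P = V_A + ω_rod × AP, with AP = 0.0988 m along the rod.
Components: V_Px = −rω sinθ − a·ω_rod·sinφ = -4.3195 m/s;  V_Py = rω cosθ + a·ω_rod·cosφ = +4.5424 m/s.
|V_P| = √(V_Px² + V_Py²) = 6.2683 m/s.

6.27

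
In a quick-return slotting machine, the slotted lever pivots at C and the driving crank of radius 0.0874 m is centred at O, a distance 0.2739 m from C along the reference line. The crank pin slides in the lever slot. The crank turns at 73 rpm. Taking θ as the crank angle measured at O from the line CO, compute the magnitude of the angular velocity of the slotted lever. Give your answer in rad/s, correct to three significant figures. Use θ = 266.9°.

ω = 7.645 rad/s (from 73 rpm).
Crank pin A relative to C: A = (d + r cosθ, r sinθ); lever angle φ = atan2(r sinθ, d + r cosθ).
Differentiating tanφ: φ̇ = rω(d cosθ + r)/(d² + r² + 2dr cosθ).
d² + r² + 2dr cosθ = |CA|² = 0.0800708 m²;  d cosθ + r = +0.072588 m.
|ω_lever| = |0.0874·7.645·+0.072588| / 0.0800708 = 0.60569 rad/s.

0.606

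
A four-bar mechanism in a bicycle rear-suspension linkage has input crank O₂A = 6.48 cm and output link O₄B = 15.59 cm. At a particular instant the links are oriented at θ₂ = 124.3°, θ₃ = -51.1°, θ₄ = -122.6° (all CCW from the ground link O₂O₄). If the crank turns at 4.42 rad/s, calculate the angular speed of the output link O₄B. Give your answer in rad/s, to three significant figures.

0.155

ω₂ = 4.42 rad/s
Differentiating the loop-closure r₂e^{iθ₂}+r₃e^{iθ₃}=r₁+r₄e^{iθ₄} gives r₂ω₂e^{iθ₂}+r₃ω₃e^{iθ₃}=r₄ω₄e^{iθ₄}.
Eliminating the other unknown: ω₄ = r₂ω₂ sin(θ₂−θ₃) / [r₄ sin(θ₄−θ₃)].
Numerator sine = +0.08020; denominator sine = -0.94832.
Result = 0.0648·4.42·(+0.08020) / (0.1559·(-0.94832)) = -0.15537 rad/s; magnitude 0.15537 rad/s.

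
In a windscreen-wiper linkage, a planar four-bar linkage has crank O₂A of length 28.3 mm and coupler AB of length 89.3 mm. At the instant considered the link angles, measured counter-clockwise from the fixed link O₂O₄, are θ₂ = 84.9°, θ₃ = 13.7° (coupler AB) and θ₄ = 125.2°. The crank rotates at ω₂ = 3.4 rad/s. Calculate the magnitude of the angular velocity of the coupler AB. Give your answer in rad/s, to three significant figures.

ω₂ = 3.4 rad/s
Differentiating the loop-closure r₂e^{iθ₂}+r₃e^{iθ₃}=r₁+r₄e^{iθ₄} gives r₂ω₂e^{iθ₂}+r₃ω₃e^{iθ₃}=r₄ω₄e^{iθ₄}.
Eliminating the other unknown: ω₃ = r₂ω₂ sin(θ₄−θ₂) / [r₃ sin(θ₃−θ₄)].
Numerator sine = +0.64679; denominator sine = -0.93042.
Result = 0.0283·3.4·(+0.64679) / (0.0893·(-0.93042)) = -0.74903 rad/s; magnitude 0.74903 rad/s.

0.749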